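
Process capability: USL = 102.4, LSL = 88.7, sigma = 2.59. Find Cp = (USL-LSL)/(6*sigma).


Cp = (USL - LSL) / (6 * sigma)
= (102.4 - 88.7) / (6 * 2.59)
= 13.7000 / 15.5400
= 0.8816

0.8816


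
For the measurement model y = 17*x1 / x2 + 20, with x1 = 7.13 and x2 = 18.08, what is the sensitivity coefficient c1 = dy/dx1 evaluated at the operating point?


y = 17*x1 / x2 + 20
dy/dx1 = 17/x2
Evaluate at x2 = 18.08: c1 = 17 / 18.08
c1 = 0.9403

0.9403


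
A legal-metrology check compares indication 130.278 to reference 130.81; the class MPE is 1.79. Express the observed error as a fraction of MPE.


e = indication - reference = 130.278 - 130.81 = -0.5320
|e| = 0.5320
ratio = |e| / MPE = 0.5320 / 1.79
ratio = 0.2972

0.2972


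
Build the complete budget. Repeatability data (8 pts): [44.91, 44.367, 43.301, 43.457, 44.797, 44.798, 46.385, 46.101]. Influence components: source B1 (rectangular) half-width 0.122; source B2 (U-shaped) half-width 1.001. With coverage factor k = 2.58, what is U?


mean = (44.91 + 44.367 + 43.301 + 43.457 + 44.797 + 44.798 + 46.385 + 46.101) / 8 = 44.7645
s = sqrt(sum((x - mean)^2)/(n-1)) = 1.0983752
u_A = s / sqrt(n) = 1.0983752 / sqrt(8) = 0.38833428
u_B1 = 0.122 / sqrt(3) = 0.070436733
u_B2 = 1.001 / sqrt(2) = 0.70781389
uc = sqrt(0.38833428^2 + 0.070436733^2 + 0.70781389^2) = 0.81041061
U = k * uc = 2.58 * 0.81041061
U = 2.0909

2.0909


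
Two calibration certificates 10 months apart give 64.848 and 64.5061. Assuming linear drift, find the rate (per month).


rate = (v2 - v1) / months
= (64.5061 - 64.848) / 10
= -0.3419 / 10
= -0.0342

-0.0342


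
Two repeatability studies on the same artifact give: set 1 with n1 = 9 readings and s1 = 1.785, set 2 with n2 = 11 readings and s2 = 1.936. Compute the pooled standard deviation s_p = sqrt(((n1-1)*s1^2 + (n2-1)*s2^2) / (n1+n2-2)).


s_p = sqrt(((n1-1)*s1^2 + (n2-1)*s2^2) / (n1+n2-2))
numerator = (9-1)*1.785^2 + (11-1)*1.936^2 = 25.4898 + 37.48096 = 62.97076
denominator = 9 + 11 - 2 = 18
s_p^2 = 62.97076 / 18 = 3.4983756
s_p = sqrt(3.4983756) = 1.8704

1.8704


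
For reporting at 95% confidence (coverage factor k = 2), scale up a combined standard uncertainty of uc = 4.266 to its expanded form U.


U = k * uc
U = 2 * 4.266
U = 8.5320

8.5320


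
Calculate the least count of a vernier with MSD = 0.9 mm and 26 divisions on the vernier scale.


LC = MSD / n_div
= 0.9 / 26
= 0.0346

0.0346


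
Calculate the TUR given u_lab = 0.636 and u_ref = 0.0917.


TUR = u_lab / u_ref
= 0.636 / 0.0917
= 6.9357

6.9357


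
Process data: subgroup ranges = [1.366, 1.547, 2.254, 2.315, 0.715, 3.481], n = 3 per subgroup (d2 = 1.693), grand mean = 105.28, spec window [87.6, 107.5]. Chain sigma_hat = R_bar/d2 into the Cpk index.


R_bar = (1.366 + 1.547 + 2.254 + 2.315 + 0.715 + 3.481) / 6 = 1.9463333
sigma = R_bar / d2 = 1.9463333 / 1.693 = 1.1496357
Cp = (USL - LSL)/(6*sigma) = (107.5 - 87.6)/(6*1.1496357) = 2.8850
Cpu = (107.5 - 105.28)/(3*1.1496357) = 0.6437
Cpl = (105.28 - 87.6)/(3*1.1496357) = 5.1263
Cpk = min(Cpu, Cpl) = 0.6437

0.6437


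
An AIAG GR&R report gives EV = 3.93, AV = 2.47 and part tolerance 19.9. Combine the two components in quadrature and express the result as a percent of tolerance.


GRR = sqrt(EV^2 + AV^2) = sqrt(3.93^2 + 2.47^2) = 4.6417454
%GRR = GRR / tol * 100 = 4.6417454 / 19.9 * 100
%GRR = 23.3254

23.3254


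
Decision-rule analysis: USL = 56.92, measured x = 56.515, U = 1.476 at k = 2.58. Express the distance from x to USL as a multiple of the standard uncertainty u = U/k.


u = U / k = 1.476 / 2.58 = 0.57209302
margin = |USL - x| = |56.92 - 56.515| = 0.405
z = margin / u = 0.405 / 0.57209302
z = 0.7079

0.7079


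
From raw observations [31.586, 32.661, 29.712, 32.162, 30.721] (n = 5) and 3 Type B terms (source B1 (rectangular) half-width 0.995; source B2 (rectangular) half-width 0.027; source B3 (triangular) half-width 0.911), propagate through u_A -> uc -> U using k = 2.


mean = (31.586 + 32.661 + 29.712 + 32.162 + 30.721) / 5 = 31.3684
s = sqrt(sum((x - mean)^2)/(n-1)) = 1.1737497
u_A = s / sqrt(n) = 1.1737497 / sqrt(5) = 0.52491682
u_B1 = 0.995 / sqrt(3) = 0.57446352
u_B2 = 0.027 / sqrt(3) = 0.015588457
u_B3 = 0.911 / sqrt(6) = 0.37191419
uc = sqrt(0.52491682^2 + 0.57446352^2 + 0.015588457^2 + 0.37191419^2) = 0.86261763
U = k * uc = 2 * 0.86261763
U = 1.7252

1.7252


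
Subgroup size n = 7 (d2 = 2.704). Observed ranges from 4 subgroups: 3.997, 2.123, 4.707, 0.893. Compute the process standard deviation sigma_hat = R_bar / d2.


R_bar = (3.997 + 2.123 + 4.707 + 0.893) / 4
R_bar = 11.72 / 4 = 2.93
sigma_hat = R_bar / d2 = 2.93 / 2.704 = 1.0836

1.0836


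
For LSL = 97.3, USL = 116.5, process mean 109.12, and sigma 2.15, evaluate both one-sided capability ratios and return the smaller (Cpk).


Cpu = (USL - mean) / (3*sigma) = (116.5 - 109.12) / (3*2.15) = 1.1442
Cpl = (mean - LSL) / (3*sigma) = (109.12 - 97.3) / (3*2.15) = 1.8326
Cpk = min(Cpu, Cpl) = 1.1442

1.1442


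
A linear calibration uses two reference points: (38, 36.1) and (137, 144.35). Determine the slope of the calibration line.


slope = (y2 - y1) / (x2 - x1)
= (144.35 - 36.1) / (137 - 38)
= 108.2500 / 99
= 1.0934

1.0934


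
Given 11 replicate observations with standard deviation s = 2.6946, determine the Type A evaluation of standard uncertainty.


u_A = s / sqrt(n)
u_A = 2.6946 / sqrt(11)
u_A = 2.6946 / 3.3166248
u_A = 0.8125

0.8125


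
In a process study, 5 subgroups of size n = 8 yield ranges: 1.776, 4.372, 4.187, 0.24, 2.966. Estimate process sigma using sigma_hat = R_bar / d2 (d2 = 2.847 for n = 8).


R_bar = (1.776 + 4.372 + 4.187 + 0.24 + 2.966) / 5
R_bar = 13.541 / 5 = 2.7082
sigma_hat = R_bar / d2 = 2.7082 / 2.847 = 0.9512

0.9512


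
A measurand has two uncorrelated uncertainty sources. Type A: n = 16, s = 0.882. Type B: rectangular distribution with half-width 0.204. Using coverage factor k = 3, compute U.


u_A = s / sqrt(n) = 0.882 / sqrt(16) = 0.2205
u_B = half_width / sqrt(3) = 0.204 / sqrt(3) = 0.11777945
uc = sqrt(u_A^2 + u_B^2) = sqrt(0.2205^2 + 0.11777945^2) = 0.2499845
U = k * uc = 3 * 0.2499845
U = 0.7500

0.7500


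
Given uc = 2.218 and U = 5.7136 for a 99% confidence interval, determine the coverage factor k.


k = U / uc
k = 5.7136 / 2.218
k = 2.576

2.576


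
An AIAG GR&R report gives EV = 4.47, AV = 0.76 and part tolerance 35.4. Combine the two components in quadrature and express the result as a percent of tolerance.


GRR = sqrt(EV^2 + AV^2) = sqrt(4.47^2 + 0.76^2) = 4.5341482
%GRR = GRR / tol * 100 = 4.5341482 / 35.4 * 100
%GRR = 12.8083

12.8083


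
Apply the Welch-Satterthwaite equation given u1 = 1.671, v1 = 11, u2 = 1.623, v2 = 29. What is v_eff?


uc = sqrt(u1^2 + u2^2) = sqrt(1.671^2 + 1.623^2) = 2.329457
v_eff = uc^4 / (u1^4/v1 + u2^4/v2)
= 2.329457^4 / (1.671^4/11 + 1.623^4/29)
= 29.44549 / 0.94804601
v_eff = 31.0591

31.0591


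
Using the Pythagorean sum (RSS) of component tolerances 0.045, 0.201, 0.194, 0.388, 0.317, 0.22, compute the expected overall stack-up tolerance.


RSS = sqrt(0.045^2 + 0.201^2 + 0.194^2 + 0.388^2 + 0.317^2 + 0.22^2)
= sqrt(0.379495)
= 0.6160

0.6160


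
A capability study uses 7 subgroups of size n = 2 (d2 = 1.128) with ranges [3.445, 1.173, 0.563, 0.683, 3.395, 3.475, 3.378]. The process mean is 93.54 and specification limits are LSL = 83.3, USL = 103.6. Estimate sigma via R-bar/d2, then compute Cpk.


R_bar = (3.445 + 1.173 + 0.563 + 0.683 + 3.395 + 3.475 + 3.378) / 7 = 2.3017143
sigma = R_bar / d2 = 2.3017143 / 1.128 = 2.0405269
Cp = (USL - LSL)/(6*sigma) = (103.6 - 83.3)/(6*2.0405269) = 1.6581
Cpu = (103.6 - 93.54)/(3*2.0405269) = 1.6434
Cpl = (93.54 - 83.3)/(3*2.0405269) = 1.6728
Cpk = min(Cpu, Cpl) = 1.6434

1.6434


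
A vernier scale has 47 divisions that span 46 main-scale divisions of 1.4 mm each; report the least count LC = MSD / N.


LC = MSD / n_div
= 1.4 / 47
= 0.0298

0.0298


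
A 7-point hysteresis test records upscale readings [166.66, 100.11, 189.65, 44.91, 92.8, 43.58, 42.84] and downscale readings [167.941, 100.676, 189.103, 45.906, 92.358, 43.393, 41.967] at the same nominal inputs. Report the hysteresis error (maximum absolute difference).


|166.66 - 167.941| = 1.2810
|100.11 - 100.676| = 0.5660
|189.65 - 189.103| = 0.5470
|44.91 - 45.906| = 0.9960
|92.8 - 92.358| = 0.4420
|43.58 - 43.393| = 0.1870
|42.84 - 41.967| = 0.8730
hysteresis = max(diffs) = 1.2810

1.2810


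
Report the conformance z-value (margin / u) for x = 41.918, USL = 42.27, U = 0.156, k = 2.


u = U / k = 0.156 / 2 = 0.078
margin = |USL - x| = |42.27 - 41.918| = 0.352
z = margin / u = 0.352 / 0.078
z = 4.5128

4.5128


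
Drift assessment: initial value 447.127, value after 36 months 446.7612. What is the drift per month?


rate = (v2 - v1) / months
= (446.7612 - 447.127) / 36
= -0.3658 / 36
= -0.0102

-0.0102


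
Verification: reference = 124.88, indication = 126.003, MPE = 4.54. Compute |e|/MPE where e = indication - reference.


e = indication - reference = 126.003 - 124.88 = 1.1230
|e| = 1.1230
ratio = |e| / MPE = 1.1230 / 4.54
ratio = 0.2474

0.2474


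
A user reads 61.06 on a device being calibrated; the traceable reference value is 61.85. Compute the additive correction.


Correction = standard - reading
= 61.85 - 61.06
= 0.7900

0.7900


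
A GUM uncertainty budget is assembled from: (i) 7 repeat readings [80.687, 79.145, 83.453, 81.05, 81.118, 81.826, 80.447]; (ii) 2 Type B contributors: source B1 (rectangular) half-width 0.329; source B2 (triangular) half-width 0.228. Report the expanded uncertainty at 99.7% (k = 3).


mean = (80.687 + 79.145 + 83.453 + 81.05 + 81.118 + 81.826 + 80.447) / 7 = 81.10371429
s = sqrt(sum((x - mean)^2)/(n-1)) = 1.3219566
u_A = s / sqrt(n) = 1.3219566 / sqrt(7) = 0.49965263
u_B1 = 0.329 / sqrt(3) = 0.18994824
u_B2 = 0.228 / sqrt(6) = 0.09308061
uc = sqrt(0.49965263^2 + 0.18994824^2 + 0.09308061^2) = 0.54258371
U = k * uc = 3 * 0.54258371
U = 1.6278

1.6278


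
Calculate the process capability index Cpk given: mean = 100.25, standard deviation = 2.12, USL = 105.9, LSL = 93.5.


Cpu = (USL - mean) / (3*sigma) = (105.9 - 100.25) / (3*2.12) = 0.8884
Cpl = (mean - LSL) / (3*sigma) = (100.25 - 93.5) / (3*2.12) = 1.0613
Cpk = min(Cpu, Cpl) = 0.8884

0.8884


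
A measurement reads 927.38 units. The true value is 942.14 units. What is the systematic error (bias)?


Systematic error = measured - true
= 927.38 - 942.14
= -14.7600

-14.7600


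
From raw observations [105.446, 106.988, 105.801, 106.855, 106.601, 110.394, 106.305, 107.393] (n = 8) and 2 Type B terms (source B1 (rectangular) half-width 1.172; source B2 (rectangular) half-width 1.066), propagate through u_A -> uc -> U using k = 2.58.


mean = (105.446 + 106.988 + 105.801 + 106.855 + 106.601 + 110.394 + 106.305 + 107.393) / 8 = 106.972875
s = sqrt(sum((x - mean)^2)/(n-1)) = 1.5205126
u_A = s / sqrt(n) = 1.5205126 / sqrt(8) = 0.53758239
u_B1 = 1.172 / sqrt(3) = 0.67665452
u_B2 = 1.066 / sqrt(3) = 0.61545539
uc = sqrt(0.53758239^2 + 0.67665452^2 + 0.61545539^2) = 1.0609625
U = k * uc = 2.58 * 1.0609625
U = 2.7373

2.7373


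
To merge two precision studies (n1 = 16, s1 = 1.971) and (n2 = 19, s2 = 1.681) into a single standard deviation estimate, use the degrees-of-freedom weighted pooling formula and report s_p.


s_p = sqrt(((n1-1)*s1^2 + (n2-1)*s2^2) / (n1+n2-2))
numerator = (16-1)*1.971^2 + (19-1)*1.681^2 = 58.272615 + 50.863698 = 109.13631
denominator = 16 + 19 - 2 = 33
s_p^2 = 109.13631 / 33 = 3.3071609
s_p = sqrt(3.3071609) = 1.8186

1.8186


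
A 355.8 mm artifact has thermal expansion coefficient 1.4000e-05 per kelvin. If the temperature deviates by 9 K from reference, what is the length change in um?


dL = L * alpha * dT
= 355.8 * 1.4000e-05 * 9
= 0.0448308 mm
dL_um = 0.0448308 * 1000 = 44.8308 um

44.8308


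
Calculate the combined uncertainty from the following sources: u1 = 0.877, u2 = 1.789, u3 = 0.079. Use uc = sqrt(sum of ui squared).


uc = sqrt(0.877^2 + 1.789^2 + 0.079^2)
uc = sqrt(3.975891)
uc = 1.9940

1.9940


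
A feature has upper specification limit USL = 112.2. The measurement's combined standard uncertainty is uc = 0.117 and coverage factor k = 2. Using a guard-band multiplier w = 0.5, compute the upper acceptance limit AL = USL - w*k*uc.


U = k * uc = 2 * 0.117 = 0.234
guard band g = w * U = 0.5 * 0.234 = 0.117
AL = USL - g = 112.2 - 0.117
AL = 112.0830

112.0830


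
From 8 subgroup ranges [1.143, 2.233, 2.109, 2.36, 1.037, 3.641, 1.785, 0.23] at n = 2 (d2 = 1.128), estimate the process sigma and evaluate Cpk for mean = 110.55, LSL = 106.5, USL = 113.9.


R_bar = (1.143 + 2.233 + 2.109 + 2.36 + 1.037 + 3.641 + 1.785 + 0.23) / 8 = 1.81725
sigma = R_bar / d2 = 1.81725 / 1.128 = 1.6110372
Cp = (USL - LSL)/(6*sigma) = (113.9 - 106.5)/(6*1.6110372) = 0.7656
Cpu = (113.9 - 110.55)/(3*1.6110372) = 0.6931
Cpl = (110.55 - 106.5)/(3*1.6110372) = 0.8380
Cpk = min(Cpu, Cpl) = 0.6931

0.6931


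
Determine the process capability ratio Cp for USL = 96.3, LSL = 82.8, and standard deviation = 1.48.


Cp = (USL - LSL) / (6 * sigma)
= (96.3 - 82.8) / (6 * 1.48)
= 13.5000 / 8.8800
= 1.5203

1.5203


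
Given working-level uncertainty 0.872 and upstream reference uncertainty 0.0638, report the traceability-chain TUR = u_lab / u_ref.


TUR = u_lab / u_ref
= 0.872 / 0.0638
= 13.6677

13.6677


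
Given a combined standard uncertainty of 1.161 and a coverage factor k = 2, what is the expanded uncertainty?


U = k * uc
U = 2 * 1.161
U = 2.3220

2.3220


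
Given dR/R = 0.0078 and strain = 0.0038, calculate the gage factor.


GF = (dR/R) / epsilon
= 0.0078 / 0.0038
= 2.0526

2.0526


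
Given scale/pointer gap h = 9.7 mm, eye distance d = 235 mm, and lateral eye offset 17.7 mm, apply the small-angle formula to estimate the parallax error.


error = h * offset / d
= 9.7 * 17.7 / 235
= 0.7306

0.7306


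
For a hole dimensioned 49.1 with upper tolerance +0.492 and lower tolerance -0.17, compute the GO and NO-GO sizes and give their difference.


GO = nominal - lower_tol (smallest hole = maximum material condition)
GO = 49.1 - 0.17 = 48.93
NO-GO = nominal + upper_tol (largest hole = least material condition)
NO-GO = 49.1 + 0.492 = 49.592
spread = NO-GO - GO = 49.592 - 48.93 = 0.6620

0.6620


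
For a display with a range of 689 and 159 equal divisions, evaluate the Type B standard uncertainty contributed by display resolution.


resolution = range / divisions
resolution = 689 / 159 = 4.3333333
u_res = resolution / (2*sqrt(3))
u_res = 4.3333333 / 3.4641016
u_res = 1.2509

1.2509


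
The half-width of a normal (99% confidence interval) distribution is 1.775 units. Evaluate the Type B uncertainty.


u_B = half_width / 2.576
u_B = 1.775 / 2.576
u_B = 0.6891

0.6891


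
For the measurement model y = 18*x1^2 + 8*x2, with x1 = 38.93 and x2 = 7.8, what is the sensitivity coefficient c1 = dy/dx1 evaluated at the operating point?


y = 18*x1^2 + 8*x2
dy/dx1 = 2*18*x1
Evaluate at x1 = 38.93: c1 = 36 * 38.93
c1 = 1401.4800

1401.4800


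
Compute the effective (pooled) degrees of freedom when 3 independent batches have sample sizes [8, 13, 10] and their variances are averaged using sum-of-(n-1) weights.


nu = sum_i (n_i - 1)
nu = ((8 - 1) + (13 - 1) + (10 - 1))
nu = 7 + 12 + 9
nu = 28

28


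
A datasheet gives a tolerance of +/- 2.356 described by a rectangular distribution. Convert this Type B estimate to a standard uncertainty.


u_B = half_width / sqrt(3)
u_B = 2.356 / 1.7320508
u_B = 1.3602

1.3602


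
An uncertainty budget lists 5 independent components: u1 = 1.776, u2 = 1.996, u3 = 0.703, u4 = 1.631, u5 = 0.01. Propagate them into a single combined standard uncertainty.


uc = sqrt(1.776^2 + 1.996^2 + 0.703^2 + 1.631^2 + 0.01^2)
uc = sqrt(10.292662)
uc = 3.2082

3.2082


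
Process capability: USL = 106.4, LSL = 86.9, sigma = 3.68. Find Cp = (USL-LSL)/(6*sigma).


Cp = (USL - LSL) / (6 * sigma)
= (106.4 - 86.9) / (6 * 3.68)
= 19.5000 / 22.0800
= 0.8832

0.8832


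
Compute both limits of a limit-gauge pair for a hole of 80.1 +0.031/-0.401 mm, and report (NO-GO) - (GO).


GO = nominal - lower_tol (smallest hole = maximum material condition)
GO = 80.1 - 0.401 = 79.699
NO-GO = nominal + upper_tol (largest hole = least material condition)
NO-GO = 80.1 + 0.031 = 80.131
spread = NO-GO - GO = 80.131 - 79.699 = 0.4320

0.4320


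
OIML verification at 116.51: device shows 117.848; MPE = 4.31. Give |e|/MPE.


e = indication - reference = 117.848 - 116.51 = 1.3380
|e| = 1.3380
ratio = |e| / MPE = 1.3380 / 4.31
ratio = 0.3104

0.3104


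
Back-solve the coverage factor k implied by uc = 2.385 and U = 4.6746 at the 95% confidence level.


k = U / uc
k = 4.6746 / 2.385
k = 1.96

1.96


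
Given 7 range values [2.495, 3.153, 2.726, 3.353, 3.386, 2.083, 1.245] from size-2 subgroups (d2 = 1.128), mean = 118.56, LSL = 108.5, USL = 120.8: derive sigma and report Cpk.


R_bar = (2.495 + 3.153 + 2.726 + 3.353 + 3.386 + 2.083 + 1.245) / 7 = 2.6344286
sigma = R_bar / d2 = 2.6344286 / 1.128 = 2.3354863
Cp = (USL - LSL)/(6*sigma) = (120.8 - 108.5)/(6*2.3354863) = 0.8778
Cpu = (120.8 - 118.56)/(3*2.3354863) = 0.3197
Cpl = (118.56 - 108.5)/(3*2.3354863) = 1.4358
Cpk = min(Cpu, Cpl) = 0.3197

0.3197


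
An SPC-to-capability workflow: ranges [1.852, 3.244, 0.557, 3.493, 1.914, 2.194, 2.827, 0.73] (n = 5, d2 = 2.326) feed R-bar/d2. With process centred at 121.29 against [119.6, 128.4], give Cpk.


R_bar = (1.852 + 3.244 + 0.557 + 3.493 + 1.914 + 2.194 + 2.827 + 0.73) / 8 = 2.101375
sigma = R_bar / d2 = 2.101375 / 2.326 = 0.90342863
Cp = (USL - LSL)/(6*sigma) = (128.4 - 119.6)/(6*0.90342863) = 1.6234
Cpu = (128.4 - 121.29)/(3*0.90342863) = 2.6233
Cpl = (121.29 - 119.6)/(3*0.90342863) = 0.6236
Cpk = min(Cpu, Cpl) = 0.6236

0.6236


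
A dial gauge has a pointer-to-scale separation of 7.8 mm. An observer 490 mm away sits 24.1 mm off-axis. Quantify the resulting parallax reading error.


error = h * offset / d
= 7.8 * 24.1 / 490
= 0.3836

0.3836


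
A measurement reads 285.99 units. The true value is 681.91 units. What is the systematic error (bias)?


Systematic error = measured - true
= 285.99 - 681.91
= -395.9200

-395.9200


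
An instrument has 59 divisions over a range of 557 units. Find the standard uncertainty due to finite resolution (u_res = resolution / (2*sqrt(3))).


resolution = range / divisions
resolution = 557 / 59 = 9.440678
u_res = resolution / (2*sqrt(3))
u_res = 9.440678 / 3.4641016
u_res = 2.7253

2.7253


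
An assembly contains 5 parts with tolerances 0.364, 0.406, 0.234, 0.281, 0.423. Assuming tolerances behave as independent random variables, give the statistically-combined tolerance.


RSS = sqrt(0.364^2 + 0.406^2 + 0.234^2 + 0.281^2 + 0.423^2)
= sqrt(0.609978)
= 0.7810

0.7810


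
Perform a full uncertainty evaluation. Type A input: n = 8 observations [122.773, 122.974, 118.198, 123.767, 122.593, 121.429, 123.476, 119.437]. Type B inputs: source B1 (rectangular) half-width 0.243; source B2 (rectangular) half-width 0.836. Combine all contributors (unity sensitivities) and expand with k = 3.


mean = (122.773 + 122.974 + 118.198 + 123.767 + 122.593 + 121.429 + 123.476 + 119.437) / 8 = 121.830875
s = sqrt(sum((x - mean)^2)/(n-1)) = 2.0113999
u_A = s / sqrt(n) = 2.0113999 / sqrt(8) = 0.71113725
u_B1 = 0.243 / sqrt(3) = 0.14029612
u_B2 = 0.836 / sqrt(3) = 0.48266483
uc = sqrt(0.71113725^2 + 0.14029612^2 + 0.48266483^2) = 0.87084128
U = k * uc = 3 * 0.87084128
U = 2.6125

2.6125


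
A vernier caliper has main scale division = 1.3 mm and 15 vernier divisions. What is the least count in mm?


LC = MSD / n_div
= 1.3 / 15
= 0.0867

0.0867


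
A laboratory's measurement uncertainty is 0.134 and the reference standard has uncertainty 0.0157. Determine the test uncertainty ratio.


TUR = u_lab / u_ref
= 0.134 / 0.0157
= 8.5350

8.5350


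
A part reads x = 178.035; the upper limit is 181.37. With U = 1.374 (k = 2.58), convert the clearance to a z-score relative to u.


u = U / k = 1.374 / 2.58 = 0.53255814
margin = |USL - x| = |181.37 - 178.035| = 3.335
z = margin / u = 3.335 / 0.53255814
z = 6.2622

6.2622


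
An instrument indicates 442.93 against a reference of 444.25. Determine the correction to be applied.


Correction = standard - reading
= 444.25 - 442.93
= 1.3200

1.3200


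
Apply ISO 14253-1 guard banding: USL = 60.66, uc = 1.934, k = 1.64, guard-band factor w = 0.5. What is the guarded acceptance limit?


U = k * uc = 1.64 * 1.934 = 3.17176
guard band g = w * U = 0.5 * 3.17176 = 1.58588
AL = USL - g = 60.66 - 1.58588
AL = 59.0741

59.0741


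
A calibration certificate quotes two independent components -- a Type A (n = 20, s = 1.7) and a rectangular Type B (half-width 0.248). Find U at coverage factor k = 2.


u_A = s / sqrt(n) = 1.7 / sqrt(20) = 0.38013156
u_B = half_width / sqrt(3) = 0.248 / sqrt(3) = 0.14318287
uc = sqrt(u_A^2 + u_B^2) = sqrt(0.38013156^2 + 0.14318287^2) = 0.40620357
U = k * uc = 2 * 0.40620357
U = 0.8124

0.8124


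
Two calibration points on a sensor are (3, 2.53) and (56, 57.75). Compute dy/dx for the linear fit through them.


slope = (y2 - y1) / (x2 - x1)
= (57.75 - 2.53) / (56 - 3)
= 55.2200 / 53
= 1.0419

1.0419


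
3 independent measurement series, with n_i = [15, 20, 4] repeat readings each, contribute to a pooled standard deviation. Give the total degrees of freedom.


nu = sum_i (n_i - 1)
nu = ((15 - 1) + (20 - 1) + (4 - 1))
nu = 14 + 19 + 3
nu = 36

36


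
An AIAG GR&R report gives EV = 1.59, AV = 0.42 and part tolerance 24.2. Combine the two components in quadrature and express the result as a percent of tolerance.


GRR = sqrt(EV^2 + AV^2) = sqrt(1.59^2 + 0.42^2) = 1.6445364
%GRR = GRR / tol * 100 = 1.6445364 / 24.2 * 100
%GRR = 6.7956

6.7956


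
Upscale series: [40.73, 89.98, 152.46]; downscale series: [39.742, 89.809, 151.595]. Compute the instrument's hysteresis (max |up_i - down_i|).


|40.73 - 39.742| = 0.9880
|89.98 - 89.809| = 0.1710
|152.46 - 151.595| = 0.8650
hysteresis = max(diffs) = 0.9880

0.9880


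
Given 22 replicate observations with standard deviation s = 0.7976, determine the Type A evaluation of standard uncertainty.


u_A = s / sqrt(n)
u_A = 0.7976 / sqrt(22)
u_A = 0.7976 / 4.6904158
u_A = 0.1700

0.1700


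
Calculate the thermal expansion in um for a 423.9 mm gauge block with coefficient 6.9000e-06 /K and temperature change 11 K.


dL = L * alpha * dT
= 423.9 * 6.9000e-06 * 11
= 0.0321740 mm
dL_um = 0.0321740 * 1000 = 32.1740 um

32.1740


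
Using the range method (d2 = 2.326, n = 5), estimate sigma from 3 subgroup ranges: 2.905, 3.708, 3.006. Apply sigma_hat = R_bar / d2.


R_bar = (2.905 + 3.708 + 3.006) / 3
R_bar = 9.619 / 3 = 3.2063333
sigma_hat = R_bar / d2 = 3.2063333 / 2.326 = 1.3785

1.3785


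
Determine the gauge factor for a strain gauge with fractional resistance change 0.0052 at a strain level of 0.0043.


GF = (dR/R) / epsilon
= 0.0052 / 0.0043
= 1.2093

1.2093


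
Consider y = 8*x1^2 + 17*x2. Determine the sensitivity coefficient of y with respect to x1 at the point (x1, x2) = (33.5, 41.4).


y = 8*x1^2 + 17*x2
dy/dx1 = 2*8*x1
Evaluate at x1 = 33.5: c1 = 16 * 33.5
c1 = 536.0000

536.0000


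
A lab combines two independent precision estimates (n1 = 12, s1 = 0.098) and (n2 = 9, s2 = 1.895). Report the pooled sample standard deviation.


s_p = sqrt(((n1-1)*s1^2 + (n2-1)*s2^2) / (n1+n2-2))
numerator = (12-1)*0.098^2 + (9-1)*1.895^2 = 0.105644 + 28.7282 = 28.833844
denominator = 12 + 9 - 2 = 19
s_p^2 = 28.833844 / 19 = 1.5175707
s_p = sqrt(1.5175707) = 1.2319

1.2319


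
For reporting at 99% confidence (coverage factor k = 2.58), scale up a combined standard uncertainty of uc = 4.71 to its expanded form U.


U = k * uc
U = 2.58 * 4.71
U = 12.1518

12.1518


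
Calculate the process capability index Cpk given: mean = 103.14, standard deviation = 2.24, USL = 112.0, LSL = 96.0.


Cpu = (USL - mean) / (3*sigma) = (112.0 - 103.14) / (3*2.24) = 1.3185
Cpl = (mean - LSL) / (3*sigma) = (103.14 - 96.0) / (3*2.24) = 1.0625
Cpk = min(Cpu, Cpl) = 1.0625

1.0625


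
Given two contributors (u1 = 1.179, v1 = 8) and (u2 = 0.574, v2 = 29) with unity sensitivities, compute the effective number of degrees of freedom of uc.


uc = sqrt(u1^2 + u2^2) = sqrt(1.179^2 + 0.574^2) = 1.3113035
v_eff = uc^4 / (u1^4/v1 + u2^4/v2)
= 1.3113035^4 / (1.179^4/8 + 0.574^4/29)
= 2.9567383 / 0.24527
v_eff = 12.0550

12.0550


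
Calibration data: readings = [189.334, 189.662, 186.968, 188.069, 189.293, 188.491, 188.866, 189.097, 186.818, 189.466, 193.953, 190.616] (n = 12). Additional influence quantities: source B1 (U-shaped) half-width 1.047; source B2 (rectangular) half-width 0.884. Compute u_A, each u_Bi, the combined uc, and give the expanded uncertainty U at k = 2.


mean = (189.334 + 189.662 + 186.968 + 188.069 + 189.293 + 188.491 + 188.866 + 189.097 + 186.818 + 189.466 + 193.953 + 190.616) / 12 = 189.2194167
s = sqrt(sum((x - mean)^2)/(n-1)) = 1.8454391
u_A = s / sqrt(n) = 1.8454391 / sqrt(12) = 0.53273238
u_B1 = 1.047 / sqrt(2) = 0.7403408
u_B2 = 0.884 / sqrt(3) = 0.51037764
uc = sqrt(0.53273238^2 + 0.7403408^2 + 0.51037764^2) = 1.0451764
U = k * uc = 2 * 1.0451764
U = 2.0904

2.0904


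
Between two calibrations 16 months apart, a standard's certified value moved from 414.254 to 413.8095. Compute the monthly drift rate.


rate = (v2 - v1) / months
= (413.8095 - 414.254) / 16
= -0.4445 / 16
= -0.0278

-0.0278


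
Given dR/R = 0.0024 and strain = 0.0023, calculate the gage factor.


GF = (dR/R) / epsilon
= 0.0024 / 0.0023
= 1.0435

1.0435


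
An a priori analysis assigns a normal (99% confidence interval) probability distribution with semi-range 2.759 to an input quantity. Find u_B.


u_B = half_width / 2.576
u_B = 2.759 / 2.576
u_B = 1.0710

1.0710


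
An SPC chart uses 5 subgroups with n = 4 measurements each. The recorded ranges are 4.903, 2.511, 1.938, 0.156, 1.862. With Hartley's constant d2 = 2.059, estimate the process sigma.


R_bar = (4.903 + 2.511 + 1.938 + 0.156 + 1.862) / 5
R_bar = 11.37 / 5 = 2.274
sigma_hat = R_bar / d2 = 2.274 / 2.059 = 1.1044

1.1044


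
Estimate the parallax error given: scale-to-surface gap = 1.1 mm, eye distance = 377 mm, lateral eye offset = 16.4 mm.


error = h * offset / d
= 1.1 * 16.4 / 377
= 0.0479

0.0479


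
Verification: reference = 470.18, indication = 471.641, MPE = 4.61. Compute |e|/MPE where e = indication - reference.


e = indication - reference = 471.641 - 470.18 = 1.4610
|e| = 1.4610
ratio = |e| / MPE = 1.4610 / 4.61
ratio = 0.3169

0.3169


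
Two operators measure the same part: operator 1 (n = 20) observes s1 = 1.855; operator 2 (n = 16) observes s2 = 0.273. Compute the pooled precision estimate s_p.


s_p = sqrt(((n1-1)*s1^2 + (n2-1)*s2^2) / (n1+n2-2))
numerator = (20-1)*1.855^2 + (16-1)*0.273^2 = 65.379475 + 1.117935 = 66.49741
denominator = 20 + 16 - 2 = 34
s_p^2 = 66.49741 / 34 = 1.9558062
s_p = sqrt(1.9558062) = 1.3985

1.3985


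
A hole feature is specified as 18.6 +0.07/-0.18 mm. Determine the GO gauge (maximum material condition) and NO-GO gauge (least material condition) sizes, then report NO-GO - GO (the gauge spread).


GO = nominal - lower_tol (smallest hole = maximum material condition)
GO = 18.6 - 0.18 = 18.42
NO-GO = nominal + upper_tol (largest hole = least material condition)
NO-GO = 18.6 + 0.07 = 18.67
spread = NO-GO - GO = 18.67 - 18.42 = 0.2500

0.2500


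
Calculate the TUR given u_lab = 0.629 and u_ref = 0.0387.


TUR = u_lab / u_ref
= 0.629 / 0.0387
= 16.2532

16.2532


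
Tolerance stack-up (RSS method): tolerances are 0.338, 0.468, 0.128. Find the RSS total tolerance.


RSS = sqrt(0.338^2 + 0.468^2 + 0.128^2)
= sqrt(0.349652)
= 0.5913

0.5913


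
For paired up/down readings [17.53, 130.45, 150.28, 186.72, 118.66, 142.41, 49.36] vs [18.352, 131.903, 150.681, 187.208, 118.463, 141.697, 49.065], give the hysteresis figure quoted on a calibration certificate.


|17.53 - 18.352| = 0.8220
|130.45 - 131.903| = 1.4530
|150.28 - 150.681| = 0.4010
|186.72 - 187.208| = 0.4880
|118.66 - 118.463| = 0.1970
|142.41 - 141.697| = 0.7130
|49.36 - 49.065| = 0.2950
hysteresis = max(diffs) = 1.4530

1.4530


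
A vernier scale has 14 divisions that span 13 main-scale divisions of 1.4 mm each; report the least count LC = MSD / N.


LC = MSD / n_div
= 1.4 / 14
= 0.1000

0.1000


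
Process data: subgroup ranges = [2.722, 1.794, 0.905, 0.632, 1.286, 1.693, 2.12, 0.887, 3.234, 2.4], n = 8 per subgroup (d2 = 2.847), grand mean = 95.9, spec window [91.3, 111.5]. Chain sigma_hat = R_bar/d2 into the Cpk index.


R_bar = (2.722 + 1.794 + 0.905 + 0.632 + 1.286 + 1.693 + 2.12 + 0.887 + 3.234 + 2.4) / 10 = 1.7673
sigma = R_bar / d2 = 1.7673 / 2.847 = 0.62075869
Cp = (USL - LSL)/(6*sigma) = (111.5 - 91.3)/(6*0.62075869) = 5.4235
Cpu = (111.5 - 95.9)/(3*0.62075869) = 8.3768
Cpl = (95.9 - 91.3)/(3*0.62075869) = 2.4701
Cpk = min(Cpu, Cpl) = 2.4701

2.4701


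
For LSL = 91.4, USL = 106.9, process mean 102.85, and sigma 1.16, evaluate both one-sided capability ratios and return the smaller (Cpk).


Cpu = (USL - mean) / (3*sigma) = (106.9 - 102.85) / (3*1.16) = 1.1638
Cpl = (mean - LSL) / (3*sigma) = (102.85 - 91.4) / (3*1.16) = 3.2902
Cpk = min(Cpu, Cpl) = 1.1638

1.1638


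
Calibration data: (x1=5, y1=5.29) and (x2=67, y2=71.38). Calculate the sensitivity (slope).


slope = (y2 - y1) / (x2 - x1)
= (71.38 - 5.29) / (67 - 5)
= 66.0900 / 62
= 1.0660

1.0660


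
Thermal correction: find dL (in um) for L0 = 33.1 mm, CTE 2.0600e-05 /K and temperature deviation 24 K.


dL = L * alpha * dT
= 33.1 * 2.0600e-05 * 24
= 0.0163646 mm
dL_um = 0.0163646 * 1000 = 16.3646 um

16.3646


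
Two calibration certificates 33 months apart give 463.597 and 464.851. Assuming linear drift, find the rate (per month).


rate = (v2 - v1) / months
= (464.851 - 463.597) / 33
= 1.2540 / 33
= 0.0380

0.0380


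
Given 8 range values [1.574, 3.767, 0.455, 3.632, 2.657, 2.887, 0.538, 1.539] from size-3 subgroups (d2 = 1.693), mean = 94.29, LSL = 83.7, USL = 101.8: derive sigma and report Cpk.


R_bar = (1.574 + 3.767 + 0.455 + 3.632 + 2.657 + 2.887 + 0.538 + 1.539) / 8 = 2.131125
sigma = R_bar / d2 = 2.131125 / 1.693 = 1.2587862
Cp = (USL - LSL)/(6*sigma) = (101.8 - 83.7)/(6*1.2587862) = 2.3965
Cpu = (101.8 - 94.29)/(3*1.2587862) = 1.9887
Cpl = (94.29 - 83.7)/(3*1.2587862) = 2.8043
Cpk = min(Cpu, Cpl) = 1.9887

1.9887


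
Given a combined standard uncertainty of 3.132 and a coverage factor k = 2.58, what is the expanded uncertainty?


U = k * uc
U = 2.58 * 3.132
U = 8.0806

8.0806


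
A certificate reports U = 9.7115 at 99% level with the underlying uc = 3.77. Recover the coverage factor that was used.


k = U / uc
k = 9.7115 / 3.77
k = 2.576

2.576


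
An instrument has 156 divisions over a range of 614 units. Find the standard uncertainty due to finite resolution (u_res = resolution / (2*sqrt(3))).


resolution = range / divisions
resolution = 614 / 156 = 3.9358974
u_res = resolution / (2*sqrt(3))
u_res = 3.9358974 / 3.4641016
u_res = 1.1362

1.1362


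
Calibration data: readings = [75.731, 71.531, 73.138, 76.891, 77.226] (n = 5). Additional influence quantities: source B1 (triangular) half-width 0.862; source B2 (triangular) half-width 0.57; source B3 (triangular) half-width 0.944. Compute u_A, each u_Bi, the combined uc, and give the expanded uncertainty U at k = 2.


mean = (75.731 + 71.531 + 73.138 + 76.891 + 77.226) / 5 = 74.9034
s = sqrt(sum((x - mean)^2)/(n-1)) = 2.4758668
u_A = s / sqrt(n) = 2.4758668 / sqrt(5) = 1.1072413
u_B1 = 0.862 / sqrt(6) = 0.35191003
u_B2 = 0.57 / sqrt(6) = 0.23270153
u_B3 = 0.944 / sqrt(6) = 0.38538639
uc = sqrt(1.1072413^2 + 0.35191003^2 + 0.23270153^2 + 0.38538639^2) = 1.2459922
U = k * uc = 2 * 1.2459922
U = 2.4920

2.4920


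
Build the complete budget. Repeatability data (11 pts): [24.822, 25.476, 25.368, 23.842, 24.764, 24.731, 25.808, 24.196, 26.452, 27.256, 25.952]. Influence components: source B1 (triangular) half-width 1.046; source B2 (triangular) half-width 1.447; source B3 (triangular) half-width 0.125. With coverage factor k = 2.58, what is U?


mean = (24.822 + 25.476 + 25.368 + 23.842 + 24.764 + 24.731 + 25.808 + 24.196 + 26.452 + 27.256 + 25.952) / 11 = 25.33336364
s = sqrt(sum((x - mean)^2)/(n-1)) = 1.0021818
u_A = s / sqrt(n) = 1.0021818 / sqrt(11) = 0.30216918
u_B1 = 1.046 / sqrt(6) = 0.42702771
u_B2 = 1.447 / sqrt(6) = 0.59073528
u_B3 = 0.125 / sqrt(6) = 0.051031036
uc = sqrt(0.30216918^2 + 0.42702771^2 + 0.59073528^2 + 0.051031036^2) = 0.79071564
U = k * uc = 2.58 * 0.79071564
U = 2.0400

2.0400


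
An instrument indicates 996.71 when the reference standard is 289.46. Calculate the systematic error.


Systematic error = measured - true
= 996.71 - 289.46
= 707.2500

707.2500


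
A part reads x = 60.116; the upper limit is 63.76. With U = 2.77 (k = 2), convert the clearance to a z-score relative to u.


u = U / k = 2.77 / 2 = 1.385
margin = |USL - x| = |63.76 - 60.116| = 3.644
z = margin / u = 3.644 / 1.385
z = 2.6310

2.6310


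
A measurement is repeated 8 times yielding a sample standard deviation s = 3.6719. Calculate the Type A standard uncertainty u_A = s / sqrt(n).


u_A = s / sqrt(n)
u_A = 3.6719 / sqrt(8)
u_A = 3.6719 / 2.8284271
u_A = 1.2982

1.2982


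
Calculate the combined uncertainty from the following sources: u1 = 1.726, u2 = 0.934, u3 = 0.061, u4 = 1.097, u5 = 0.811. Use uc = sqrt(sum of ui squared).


uc = sqrt(1.726^2 + 0.934^2 + 0.061^2 + 1.097^2 + 0.811^2)
uc = sqrt(5.716283)
uc = 2.3909

2.3909


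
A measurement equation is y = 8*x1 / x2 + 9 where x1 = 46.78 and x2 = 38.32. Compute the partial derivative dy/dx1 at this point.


y = 8*x1 / x2 + 9
dy/dx1 = 8/x2
Evaluate at x2 = 38.32: c1 = 8 / 38.32
c1 = 0.2088

0.2088


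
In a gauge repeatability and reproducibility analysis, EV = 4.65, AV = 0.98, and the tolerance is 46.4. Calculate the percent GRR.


GRR = sqrt(EV^2 + AV^2) = sqrt(4.65^2 + 0.98^2) = 4.7521469
%GRR = GRR / tol * 100 = 4.7521469 / 46.4 * 100
%GRR = 10.2417

10.2417


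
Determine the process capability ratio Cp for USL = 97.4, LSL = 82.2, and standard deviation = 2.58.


Cp = (USL - LSL) / (6 * sigma)
= (97.4 - 82.2) / (6 * 2.58)
= 15.2000 / 15.4800
= 0.9819

0.9819


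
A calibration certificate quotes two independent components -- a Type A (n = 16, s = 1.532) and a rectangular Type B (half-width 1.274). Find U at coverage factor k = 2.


u_A = s / sqrt(n) = 1.532 / sqrt(16) = 0.383
u_B = half_width / sqrt(3) = 1.274 / sqrt(3) = 0.73554424
uc = sqrt(u_A^2 + u_B^2) = sqrt(0.383^2 + 0.73554424^2) = 0.82928543
U = k * uc = 2 * 0.82928543
U = 1.6586

1.6586


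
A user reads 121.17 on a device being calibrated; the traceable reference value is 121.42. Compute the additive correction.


Correction = standard - reading
= 121.42 - 121.17
= 0.2500

0.2500


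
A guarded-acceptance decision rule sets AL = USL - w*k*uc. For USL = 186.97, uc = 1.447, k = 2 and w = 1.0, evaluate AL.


U = k * uc = 2 * 1.447 = 2.894
guard band g = w * U = 1.0 * 2.894 = 2.894
AL = USL - g = 186.97 - 2.894
AL = 184.0760

184.0760


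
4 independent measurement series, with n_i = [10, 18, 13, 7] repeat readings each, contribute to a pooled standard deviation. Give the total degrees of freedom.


nu = sum_i (n_i - 1)
nu = ((10 - 1) + (18 - 1) + (13 - 1) + (7 - 1))
nu = 9 + 17 + 12 + 6
nu = 44

44


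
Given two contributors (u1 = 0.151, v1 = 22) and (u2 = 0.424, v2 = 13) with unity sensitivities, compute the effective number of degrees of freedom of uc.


uc = sqrt(u1^2 + u2^2) = sqrt(0.151^2 + 0.424^2) = 0.45008555
v_eff = uc^4 / (u1^4/v1 + u2^4/v2)
= 0.45008555^4 / (0.151^4/22 + 0.424^4/13)
= 0.041037442 / 0.0025097396
v_eff = 16.3513

16.3513


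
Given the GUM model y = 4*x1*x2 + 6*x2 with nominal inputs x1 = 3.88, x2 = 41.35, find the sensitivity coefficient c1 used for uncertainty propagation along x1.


y = 4*x1*x2 + 6*x2
dy/dx1 = 4*x2
Evaluate at x2 = 41.35: c1 = 4 * 41.35
c1 = 165.4000

165.4000


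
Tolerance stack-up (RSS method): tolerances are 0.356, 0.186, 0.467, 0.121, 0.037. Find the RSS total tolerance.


RSS = sqrt(0.356^2 + 0.186^2 + 0.467^2 + 0.121^2 + 0.037^2)
= sqrt(0.395431)
= 0.6288

0.6288


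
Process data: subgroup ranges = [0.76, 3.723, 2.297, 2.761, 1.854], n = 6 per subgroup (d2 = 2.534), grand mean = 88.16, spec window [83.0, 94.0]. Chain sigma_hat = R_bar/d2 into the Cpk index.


R_bar = (0.76 + 3.723 + 2.297 + 2.761 + 1.854) / 5 = 2.279
sigma = R_bar / d2 = 2.279 / 2.534 = 0.89936859
Cp = (USL - LSL)/(6*sigma) = (94.0 - 83.0)/(6*0.89936859) = 2.0385
Cpu = (94.0 - 88.16)/(3*0.89936859) = 2.1645
Cpl = (88.16 - 83.0)/(3*0.89936859) = 1.9125
Cpk = min(Cpu, Cpl) = 1.9125

1.9125


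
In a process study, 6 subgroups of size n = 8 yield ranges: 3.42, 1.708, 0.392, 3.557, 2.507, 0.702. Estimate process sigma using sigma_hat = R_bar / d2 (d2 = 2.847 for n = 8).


R_bar = (3.42 + 1.708 + 0.392 + 3.557 + 2.507 + 0.702) / 6
R_bar = 12.286 / 6 = 2.0476667
sigma_hat = R_bar / d2 = 2.0476667 / 2.847 = 0.7192

0.7192


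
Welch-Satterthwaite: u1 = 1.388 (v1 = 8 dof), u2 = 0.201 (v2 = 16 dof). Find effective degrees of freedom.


uc = sqrt(u1^2 + u2^2) = sqrt(1.388^2 + 0.201^2) = 1.4024782
v_eff = uc^4 / (u1^4/v1 + u2^4/v2)
= 1.4024782^4 / (1.388^4/8 + 0.201^4/16)
= 3.868873 / 0.46404849
v_eff = 8.3372

8.3372


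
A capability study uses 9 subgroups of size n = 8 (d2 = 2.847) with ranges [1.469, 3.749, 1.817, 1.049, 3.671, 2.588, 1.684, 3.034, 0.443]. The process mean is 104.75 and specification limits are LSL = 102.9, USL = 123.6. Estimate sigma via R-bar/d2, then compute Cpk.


R_bar = (1.469 + 3.749 + 1.817 + 1.049 + 3.671 + 2.588 + 1.684 + 3.034 + 0.443) / 9 = 2.1671111
sigma = R_bar / d2 = 2.1671111 / 2.847 = 0.76119111
Cp = (USL - LSL)/(6*sigma) = (123.6 - 102.9)/(6*0.76119111) = 4.5324
Cpu = (123.6 - 104.75)/(3*0.76119111) = 8.2546
Cpl = (104.75 - 102.9)/(3*0.76119111) = 0.8101
Cpk = min(Cpu, Cpl) = 0.8101

0.8101


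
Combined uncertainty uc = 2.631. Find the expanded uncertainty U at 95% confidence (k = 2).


U = k * uc
U = 2 * 2.631
U = 5.2620

5.2620


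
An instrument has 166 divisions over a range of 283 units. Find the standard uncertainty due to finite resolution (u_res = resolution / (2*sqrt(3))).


resolution = range / divisions
resolution = 283 / 166 = 1.7048193
u_res = resolution / (2*sqrt(3))
u_res = 1.7048193 / 3.4641016
u_res = 0.4921

0.4921


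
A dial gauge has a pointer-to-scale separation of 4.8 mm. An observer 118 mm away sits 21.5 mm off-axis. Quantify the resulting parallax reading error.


error = h * offset / d
= 4.8 * 21.5 / 118
= 0.8746

0.8746


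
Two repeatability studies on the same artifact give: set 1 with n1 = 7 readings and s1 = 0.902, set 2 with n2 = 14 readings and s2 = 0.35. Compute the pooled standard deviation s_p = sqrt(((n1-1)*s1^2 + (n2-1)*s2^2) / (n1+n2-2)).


s_p = sqrt(((n1-1)*s1^2 + (n2-1)*s2^2) / (n1+n2-2))
numerator = (7-1)*0.902^2 + (14-1)*0.35^2 = 4.881624 + 1.5925 = 6.474124
denominator = 7 + 14 - 2 = 19
s_p^2 = 6.474124 / 19 = 0.34074337
s_p = sqrt(0.34074337) = 0.5837

0.5837


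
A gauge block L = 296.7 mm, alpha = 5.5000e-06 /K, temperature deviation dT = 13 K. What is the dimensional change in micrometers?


dL = L * alpha * dT
= 296.7 * 5.5000e-06 * 13
= 0.0212140 mm
dL_um = 0.0212140 * 1000 = 21.2140 um

21.2140


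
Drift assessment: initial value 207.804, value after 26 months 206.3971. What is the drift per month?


rate = (v2 - v1) / months
= (206.3971 - 207.804) / 26
= -1.4069 / 26
= -0.0541

-0.0541
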